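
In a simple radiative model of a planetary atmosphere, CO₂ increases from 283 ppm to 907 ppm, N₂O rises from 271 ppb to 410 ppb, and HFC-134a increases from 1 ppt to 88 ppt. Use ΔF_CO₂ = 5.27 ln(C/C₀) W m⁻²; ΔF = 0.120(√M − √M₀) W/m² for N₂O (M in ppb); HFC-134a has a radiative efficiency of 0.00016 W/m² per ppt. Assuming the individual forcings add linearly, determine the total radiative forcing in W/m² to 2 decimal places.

CO₂: 5.27 × ln(907/283) = 5.27 × ln(3.20495) = 5.27 × 1.16470 = 6.1380 W/m².
N₂O: 0.120 × (√410 − √271) = 0.120 × (20.2485 − 16.4621) = 0.120 × 3.7864 = 0.4544 W/m².
HFC-134a: ΔF = 0.00016 × (88 − 1) = 0.00016 × 87 = 0.0139 W/m².
Total ΔF = 6.1380 + 0.4544 + 0.0139 = 6.6063 W/m².

ΔF = 6.61 W/m²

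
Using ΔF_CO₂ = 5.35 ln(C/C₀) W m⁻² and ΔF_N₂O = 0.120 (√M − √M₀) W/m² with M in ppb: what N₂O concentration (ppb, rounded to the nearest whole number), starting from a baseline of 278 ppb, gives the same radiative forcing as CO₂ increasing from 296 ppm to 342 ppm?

CO₂ forcing: 5.35 × ln(342/296) = 5.35 × 0.144451 = 0.77281 W/m².
Set 0.120(√M − √278) = 0.77281: √M = 0.77281/0.120 + √278 = 6.4401 + 16.6733 = 23.1134.
M = (23.1134)² = 534.23 ppb.

M ≈ 534 ppb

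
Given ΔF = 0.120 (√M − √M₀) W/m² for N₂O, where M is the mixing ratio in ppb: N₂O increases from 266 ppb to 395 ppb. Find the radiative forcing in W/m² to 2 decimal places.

ΔF = 0.43 W/m²

N₂O: 0.120 × (√395 − √266) = 0.120 × (19.8746 − 16.3095) = 0.120 × 3.5651 = 0.4278 W/m².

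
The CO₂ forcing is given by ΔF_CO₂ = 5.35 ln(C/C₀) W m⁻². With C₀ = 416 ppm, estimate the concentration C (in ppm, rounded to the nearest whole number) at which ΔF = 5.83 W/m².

Set 5.35 ln(C/416) = 5.83, so ln(C/416) = 5.83/5.35 = 1.08972.
Then C/416 = e^1.08972 = 2.97344, giving C = 416 × 2.97344 = 1236.95 ppm.

C ≈ 1237 ppm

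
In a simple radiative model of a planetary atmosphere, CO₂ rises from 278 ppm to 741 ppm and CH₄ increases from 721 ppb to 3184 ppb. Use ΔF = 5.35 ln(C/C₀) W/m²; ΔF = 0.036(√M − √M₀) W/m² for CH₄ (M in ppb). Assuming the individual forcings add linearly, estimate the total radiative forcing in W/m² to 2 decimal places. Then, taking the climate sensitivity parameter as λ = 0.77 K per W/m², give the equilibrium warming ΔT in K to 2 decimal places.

ΔF = 6.31 W/m²; ΔT = 4.86 K

CO₂: 5.35 × ln(741/278) = 5.35 × ln(2.66547) = 5.35 × 0.98038 = 5.2450 W/m².
CH₄: 0.036 × (√3184 − √721) = 0.036 × (56.4269 − 26.8514) = 0.036 × 29.5755 = 1.0647 W/m².
Total ΔF = 5.2450 + 1.0647 = 6.3097 W/m².
ΔT = λ ΔF = 0.77 × 6.31 = 4.8587 K.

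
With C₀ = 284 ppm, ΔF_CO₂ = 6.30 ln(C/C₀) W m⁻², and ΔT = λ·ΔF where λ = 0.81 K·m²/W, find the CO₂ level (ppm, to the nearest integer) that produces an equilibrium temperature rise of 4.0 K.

C ≈ 622 ppm

Required forcing: ΔF = ΔT/λ = 4.0/0.81 = 4.9383 W/m².
Then ln(C/284) = ΔF/6.30 = 4.9383/6.30 = 0.78386.
So C = 284 × e^0.78386 = 284 × 2.18991 = 621.93 ppm.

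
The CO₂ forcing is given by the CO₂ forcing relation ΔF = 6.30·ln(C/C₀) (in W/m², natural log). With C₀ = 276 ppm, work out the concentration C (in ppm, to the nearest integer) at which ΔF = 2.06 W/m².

Set 6.30 ln(C/276) = 2.06, so ln(C/276) = 2.06/6.30 = 0.32698.
Then C/276 = e^0.32698 = 1.38677, giving C = 276 × 1.38677 = 382.75 ppm.

C ≈ 383 ppm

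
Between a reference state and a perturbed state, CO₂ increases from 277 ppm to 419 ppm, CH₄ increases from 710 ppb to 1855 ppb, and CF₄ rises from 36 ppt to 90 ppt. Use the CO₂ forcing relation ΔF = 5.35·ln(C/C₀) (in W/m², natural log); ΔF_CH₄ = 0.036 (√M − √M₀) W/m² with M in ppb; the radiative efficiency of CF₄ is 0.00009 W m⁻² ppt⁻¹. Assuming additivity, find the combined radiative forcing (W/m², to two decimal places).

CO₂: 5.35 × ln(419/277) = 5.35 × ln(1.51264) = 5.35 × 0.41386 = 2.2142 W/m².
CH₄: 0.036 × (√1855 − √710) = 0.036 × (43.0697 − 26.6458) = 0.036 × 16.4239 = 0.5913 W/m².
CF₄: ΔF = 0.00009 × (90 − 36) = 0.00009 × 54 = 0.0049 W/m².
Total ΔF = 2.2142 + 0.5913 + 0.0049 = 2.8104 W/m².

ΔF = 2.81 W/m²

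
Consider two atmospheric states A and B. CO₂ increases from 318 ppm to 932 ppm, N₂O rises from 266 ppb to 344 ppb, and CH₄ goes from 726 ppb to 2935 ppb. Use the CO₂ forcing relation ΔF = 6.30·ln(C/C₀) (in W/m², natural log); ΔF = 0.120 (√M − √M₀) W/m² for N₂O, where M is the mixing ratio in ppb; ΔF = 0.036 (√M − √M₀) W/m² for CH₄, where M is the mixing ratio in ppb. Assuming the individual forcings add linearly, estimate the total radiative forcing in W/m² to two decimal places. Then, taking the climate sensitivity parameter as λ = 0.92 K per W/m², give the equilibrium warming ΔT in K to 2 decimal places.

ΔF = 8.02 W/m²; ΔT = 7.38 K

CO₂: 6.30 × ln(932/318) = 6.30 × ln(2.93082) = 6.30 × 1.07528 = 6.7743 W/m².
N₂O: 0.120 × (√344 − √266) = 0.120 × (18.5472 − 16.3095) = 0.120 × 2.2377 = 0.2685 W/m².
CH₄: 0.036 × (√2935 − √726) = 0.036 × (54.1756 − 26.9444) = 0.036 × 27.2312 = 0.9803 W/m².
Total ΔF = 6.7743 + 0.2685 + 0.9803 = 8.0231 W/m².
ΔT = λ ΔF = 0.92 × 8.02 = 7.3784 K.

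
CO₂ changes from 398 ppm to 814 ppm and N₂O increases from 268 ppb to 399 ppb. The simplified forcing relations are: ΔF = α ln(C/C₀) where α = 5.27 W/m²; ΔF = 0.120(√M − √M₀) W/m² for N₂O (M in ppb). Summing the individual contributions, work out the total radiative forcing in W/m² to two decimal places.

ΔF = 4.20 W/m²

CO₂: 5.27 × ln(814/398) = 5.27 × ln(2.04523) = 5.27 × 0.71551 = 3.7707 W/m².
N₂O: 0.120 × (√399 − √268) = 0.120 × (19.9750 − 16.3707) = 0.120 × 3.6043 = 0.4325 W/m².
Total ΔF = 3.7707 + 0.4325 = 4.2032 W/m².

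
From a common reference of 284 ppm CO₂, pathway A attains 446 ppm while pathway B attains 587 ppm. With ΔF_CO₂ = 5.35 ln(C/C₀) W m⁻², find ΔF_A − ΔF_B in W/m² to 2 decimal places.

ΔF_A − ΔF_B = -1.47 W/m²

ΔF_A = 5.35 ln(446/284) = 5.35 × 0.45134 = 2.4147 W/m².
ΔF_B = 5.35 ln(587/284) = 5.35 × 0.72605 = 3.8844 W/m².
Difference: 2.4147 − 3.8844 = -1.4697 W/m².
(Equivalently, ΔF_A − ΔF_B = 5.35 ln(446/587) = 5.35 × -0.27471 = -1.4697 W/m².)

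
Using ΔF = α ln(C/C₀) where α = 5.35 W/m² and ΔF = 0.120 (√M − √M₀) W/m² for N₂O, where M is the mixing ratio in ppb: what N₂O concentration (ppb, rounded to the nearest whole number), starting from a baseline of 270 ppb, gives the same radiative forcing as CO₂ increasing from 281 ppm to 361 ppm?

CO₂ forcing: 5.35 × ln(361/281) = 5.35 × 0.250523 = 1.34030 W/m².
Set 0.120(√M − √270) = 1.34030: √M = 1.34030/0.120 + √270 = 11.1692 + 16.4317 = 27.6009.
M = (27.6009)² = 761.81 ppb.

M ≈ 762 ppb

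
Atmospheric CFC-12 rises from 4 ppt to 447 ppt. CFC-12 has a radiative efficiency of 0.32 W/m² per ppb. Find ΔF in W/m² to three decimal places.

ΔF = 0.142 W/m²

CFC-12: Δ = 447 − 4 = 443 ppt = 0.443 ppb; ΔF = 0.32 × 0.443 = 0.1418 W/m².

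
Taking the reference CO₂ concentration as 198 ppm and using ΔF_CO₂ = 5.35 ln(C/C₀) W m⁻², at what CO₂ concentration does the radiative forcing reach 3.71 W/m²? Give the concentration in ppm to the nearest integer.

C ≈ 396 ppm

Set 5.35 ln(C/198) = 3.71, so ln(C/198) = 3.71/5.35 = 0.69346.
Then C/198 = e^0.69346 = 2.00063, giving C = 198 × 2.00063 = 396.12 ppm.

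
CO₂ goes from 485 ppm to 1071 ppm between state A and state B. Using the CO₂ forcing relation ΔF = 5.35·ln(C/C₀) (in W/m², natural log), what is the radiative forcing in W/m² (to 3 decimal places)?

ΔF = 4.238 W/m²

CO₂: 5.35 × ln(1071/485) = 5.35 × ln(2.20825) = 5.35 × 0.79220 = 4.2383 W/m².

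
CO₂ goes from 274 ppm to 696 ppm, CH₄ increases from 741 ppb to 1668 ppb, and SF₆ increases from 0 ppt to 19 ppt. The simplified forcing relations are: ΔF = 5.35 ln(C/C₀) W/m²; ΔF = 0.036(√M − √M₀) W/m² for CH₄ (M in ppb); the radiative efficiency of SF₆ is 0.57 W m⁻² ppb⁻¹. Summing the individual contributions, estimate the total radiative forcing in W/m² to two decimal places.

ΔF = 5.49 W/m²

CO₂: 5.35 × ln(696/274) = 5.35 × ln(2.54015) = 5.35 × 0.93222 = 4.9874 W/m².
CH₄: 0.036 × (√1668 − √741) = 0.036 × (40.8412 − 27.2213) = 0.036 × 13.6199 = 0.4903 W/m².
SF₆: Δ = 19 − 0 = 19 ppt = 0.019 ppb; ΔF = 0.57 × 0.019 = 0.0108 W/m².
Total ΔF = 4.9874 + 0.4903 + 0.0108 = 5.4885 W/m².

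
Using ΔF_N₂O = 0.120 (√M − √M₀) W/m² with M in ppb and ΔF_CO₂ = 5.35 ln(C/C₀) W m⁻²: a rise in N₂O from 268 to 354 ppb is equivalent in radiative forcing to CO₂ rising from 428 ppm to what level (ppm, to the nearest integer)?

C ≈ 452 ppm

N₂O forcing: 0.120 × (√354 − √268) = 0.120 × (18.8149 − 16.3707) = 0.120 × 2.4442 = 0.29330 W/m².
Set 5.35 ln(C/428) = 0.29330: ln(C/428) = 0.29330/5.35 = 0.05482, so C = 428 × e^0.05482 = 428 × 1.05635 = 452.12 ppm.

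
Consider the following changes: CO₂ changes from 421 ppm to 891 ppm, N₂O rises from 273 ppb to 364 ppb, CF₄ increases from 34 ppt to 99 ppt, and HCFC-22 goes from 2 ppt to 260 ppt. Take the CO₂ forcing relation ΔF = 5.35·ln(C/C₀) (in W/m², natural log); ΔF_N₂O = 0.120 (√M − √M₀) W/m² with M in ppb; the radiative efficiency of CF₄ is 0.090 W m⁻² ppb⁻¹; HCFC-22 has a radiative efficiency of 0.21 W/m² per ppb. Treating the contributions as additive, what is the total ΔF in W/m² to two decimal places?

ΔF = 4.38 W/m²

CO₂: 5.35 × ln(891/421) = 5.35 × ln(2.11639) = 5.35 × 0.74971 = 4.0109 W/m².
N₂O: 0.120 × (√364 − √273) = 0.120 × (19.0788 − 16.5227) = 0.120 × 2.5561 = 0.3067 W/m².
CF₄: Δ = 99 − 34 = 65 ppt = 0.065 ppb; ΔF = 0.090 × 0.065 = 0.0059 W/m².
HCFC-22: Δ = 260 − 2 = 258 ppt = 0.258 ppb; ΔF = 0.21 × 0.258 = 0.0542 W/m².
Total ΔF = 4.0109 + 0.3067 + 0.0059 + 0.0542 = 4.3777 W/m².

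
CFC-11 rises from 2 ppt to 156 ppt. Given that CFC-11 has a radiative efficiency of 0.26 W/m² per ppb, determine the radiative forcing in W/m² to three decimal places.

ΔF = 0.040 W/m²

CFC-11: Δ = 156 − 2 = 154 ppt = 0.154 ppb; ΔF = 0.26 × 0.154 = 0.0400 W/m².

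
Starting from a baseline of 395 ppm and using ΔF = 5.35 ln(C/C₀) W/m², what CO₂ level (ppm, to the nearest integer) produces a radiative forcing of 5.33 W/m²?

Set 5.35 ln(C/395) = 5.33, so ln(C/395) = 5.33/5.35 = 0.99626.
Then C/395 = e^0.99626 = 2.70813, giving C = 395 × 2.70813 = 1069.71 ppm.

C ≈ 1070 ppm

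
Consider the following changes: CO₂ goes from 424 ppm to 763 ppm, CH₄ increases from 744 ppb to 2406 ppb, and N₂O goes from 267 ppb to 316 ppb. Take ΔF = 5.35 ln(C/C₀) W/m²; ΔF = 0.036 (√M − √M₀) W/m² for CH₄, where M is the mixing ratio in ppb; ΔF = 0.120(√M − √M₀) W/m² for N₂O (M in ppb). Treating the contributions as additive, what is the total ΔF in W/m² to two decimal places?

CO₂: 5.35 × ln(763/424) = 5.35 × ln(1.79953) = 5.35 × 0.58753 = 3.1433 W/m².
CH₄: 0.036 × (√2406 − √744) = 0.036 × (49.0510 − 27.2764) = 0.036 × 21.7746 = 0.7839 W/m².
N₂O: 0.120 × (√316 − √267) = 0.120 × (17.7764 − 16.3401) = 0.120 × 1.4363 = 0.1724 W/m².
Total ΔF = 3.1433 + 0.7839 + 0.1724 = 4.0996 W/m².

ΔF = 4.10 W/m²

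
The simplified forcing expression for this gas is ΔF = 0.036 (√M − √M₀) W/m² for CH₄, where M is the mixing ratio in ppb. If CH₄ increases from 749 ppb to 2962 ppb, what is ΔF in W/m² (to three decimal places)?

ΔF = 0.974 W/m²

CH₄: 0.036 × (√2962 − √749) = 0.036 × (54.4243 − 27.3679) = 0.036 × 27.0564 = 0.9740 W/m².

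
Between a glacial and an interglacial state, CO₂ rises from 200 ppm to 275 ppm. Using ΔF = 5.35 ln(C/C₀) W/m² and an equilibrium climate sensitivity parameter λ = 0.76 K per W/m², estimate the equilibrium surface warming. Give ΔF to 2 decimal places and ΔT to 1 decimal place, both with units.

ΔF = 1.70 W/m²; ΔT = 1.3 K

CO₂: 5.35 × ln(275/200) = 5.35 × ln(1.37500) = 5.35 × 0.31845 = 1.7037 W/m².
ΔT = λ ΔF = 0.76 × 1.70 = 1.2920 K.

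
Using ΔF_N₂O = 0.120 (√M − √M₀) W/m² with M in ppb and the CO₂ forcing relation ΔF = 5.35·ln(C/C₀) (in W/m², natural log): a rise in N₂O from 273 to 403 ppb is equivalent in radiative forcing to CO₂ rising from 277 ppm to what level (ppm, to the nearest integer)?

C ≈ 300 ppm

N₂O forcing: 0.120 × (√403 − √273) = 0.120 × (20.0749 − 16.5227) = 0.120 × 3.5522 = 0.42626 W/m².
Set 5.35 ln(C/277) = 0.42626: ln(C/277) = 0.42626/5.35 = 0.07967, so C = 277 × e^0.07967 = 277 × 1.08293 = 299.97 ppm.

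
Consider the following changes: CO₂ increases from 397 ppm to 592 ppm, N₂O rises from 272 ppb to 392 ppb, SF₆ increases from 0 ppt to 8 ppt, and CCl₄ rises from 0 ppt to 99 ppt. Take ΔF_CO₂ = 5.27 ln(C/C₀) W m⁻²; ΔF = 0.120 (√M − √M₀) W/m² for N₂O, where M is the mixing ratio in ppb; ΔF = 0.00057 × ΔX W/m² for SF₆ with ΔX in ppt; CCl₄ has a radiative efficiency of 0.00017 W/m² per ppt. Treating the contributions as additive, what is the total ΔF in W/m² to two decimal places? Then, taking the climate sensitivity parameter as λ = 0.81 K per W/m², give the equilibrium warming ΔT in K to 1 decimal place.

CO₂: 5.27 × ln(592/397) = 5.27 × ln(1.49118) = 5.27 × 0.39957 = 2.1057 W/m².
N₂O: 0.120 × (√392 − √272) = 0.120 × (19.7990 − 16.4924) = 0.120 × 3.3066 = 0.3968 W/m².
SF₆: ΔF = 0.00057 × (8 − 0) = 0.00057 × 8 = 0.0046 W/m².
CCl₄: ΔF = 0.00017 × (99 − 0) = 0.00017 × 99 = 0.0168 W/m².
Total ΔF = 2.1057 + 0.3968 + 0.0046 + 0.0168 = 2.5239 W/m².
ΔT = λ ΔF = 0.81 × 2.52 = 2.0412 K.

ΔF = 2.52 W/m²; ΔT = 2.0 K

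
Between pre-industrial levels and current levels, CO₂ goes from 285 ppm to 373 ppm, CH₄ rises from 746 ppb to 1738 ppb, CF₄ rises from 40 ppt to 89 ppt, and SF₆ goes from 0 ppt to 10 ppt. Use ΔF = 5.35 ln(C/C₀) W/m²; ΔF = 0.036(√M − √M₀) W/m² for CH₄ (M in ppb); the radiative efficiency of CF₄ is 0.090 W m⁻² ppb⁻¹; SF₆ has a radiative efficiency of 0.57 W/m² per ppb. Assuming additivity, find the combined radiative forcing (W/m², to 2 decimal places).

ΔF = 1.97 W/m²

CO₂: 5.35 × ln(373/285) = 5.35 × ln(1.30877) = 5.35 × 0.26909 = 1.4396 W/m².
CH₄: 0.036 × (√1738 − √746) = 0.036 × (41.6893 − 27.3130) = 0.036 × 14.3763 = 0.5175 W/m².
CF₄: Δ = 89 − 40 = 49 ppt = 0.049 ppb; ΔF = 0.090 × 0.049 = 0.0044 W/m².
SF₆: Δ = 10 − 0 = 10 ppt = 0.010 ppb; ΔF = 0.57 × 0.010 = 0.0057 W/m².
Total ΔF = 1.4396 + 0.5175 + 0.0044 + 0.0057 = 1.9672 W/m².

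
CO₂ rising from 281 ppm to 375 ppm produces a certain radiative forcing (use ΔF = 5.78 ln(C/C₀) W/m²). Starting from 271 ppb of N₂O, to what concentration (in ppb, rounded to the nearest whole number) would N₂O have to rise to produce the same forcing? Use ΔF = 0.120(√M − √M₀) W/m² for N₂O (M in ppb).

M ≈ 922 ppb

CO₂ forcing: 5.78 × ln(375/281) = 5.78 × 0.288571 = 1.66794 W/m².
Set 0.120(√M − √271) = 1.66794: √M = 1.66794/0.120 + √271 = 13.8995 + 16.4621 = 30.3616.
M = (30.3616)² = 921.83 ppb.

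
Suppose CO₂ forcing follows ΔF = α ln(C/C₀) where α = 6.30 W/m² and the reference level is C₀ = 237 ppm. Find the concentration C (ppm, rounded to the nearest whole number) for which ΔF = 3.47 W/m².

C ≈ 411 ppm

Set 6.30 ln(C/237) = 3.47, so ln(C/237) = 3.47/6.30 = 0.55079.
Then C/237 = e^0.55079 = 1.73462, giving C = 237 × 1.73462 = 411.10 ppm.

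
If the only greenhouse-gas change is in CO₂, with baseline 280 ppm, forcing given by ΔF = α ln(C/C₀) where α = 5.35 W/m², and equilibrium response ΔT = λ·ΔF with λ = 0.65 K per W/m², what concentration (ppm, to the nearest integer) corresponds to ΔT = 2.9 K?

C ≈ 645 ppm

Required forcing: ΔF = ΔT/λ = 2.9/0.65 = 4.4615 W/m².
Then ln(C/280) = ΔF/5.35 = 4.4615/5.35 = 0.83393.
So C = 280 × e^0.83393 = 280 × 2.30235 = 644.66 ppm.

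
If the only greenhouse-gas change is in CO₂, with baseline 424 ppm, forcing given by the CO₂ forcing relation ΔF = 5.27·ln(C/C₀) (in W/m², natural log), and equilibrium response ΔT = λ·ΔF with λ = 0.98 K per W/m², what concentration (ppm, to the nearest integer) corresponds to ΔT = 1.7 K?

Required forcing: ΔF = ΔT/λ = 1.7/0.98 = 1.7347 W/m².
Then ln(C/424) = ΔF/5.27 = 1.7347/5.27 = 0.32917.
So C = 424 × e^0.32917 = 424 × 1.38981 = 589.28 ppm.

C ≈ 589 ppm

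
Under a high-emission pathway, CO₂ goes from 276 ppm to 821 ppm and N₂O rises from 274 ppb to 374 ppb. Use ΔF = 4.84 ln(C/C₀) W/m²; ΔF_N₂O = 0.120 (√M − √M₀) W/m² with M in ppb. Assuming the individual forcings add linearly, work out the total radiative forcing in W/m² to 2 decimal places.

ΔF = 5.61 W/m²

CO₂: 4.84 × ln(821/276) = 4.84 × ln(2.97464) = 4.84 × 1.09012 = 5.2762 W/m².
N₂O: 0.120 × (√374 − √274) = 0.120 × (19.3391 − 16.5529) = 0.120 × 2.7862 = 0.3343 W/m².
Total ΔF = 5.2762 + 0.3343 = 5.6105 W/m².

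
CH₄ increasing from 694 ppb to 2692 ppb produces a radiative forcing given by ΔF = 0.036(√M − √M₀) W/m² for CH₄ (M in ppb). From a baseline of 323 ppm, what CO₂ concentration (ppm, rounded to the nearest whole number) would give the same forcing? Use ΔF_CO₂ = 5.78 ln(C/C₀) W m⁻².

CH₄ forcing: 0.036 × (√2692 − √694) = 0.036 × (51.8845 − 26.3439) = 0.036 × 25.5406 = 0.91946 W/m².
Set 5.78 ln(C/323) = 0.91946: ln(C/323) = 0.91946/5.78 = 0.15908, so C = 323 × e^0.15908 = 323 × 1.17243 = 378.69 ppm.

C ≈ 379 ppm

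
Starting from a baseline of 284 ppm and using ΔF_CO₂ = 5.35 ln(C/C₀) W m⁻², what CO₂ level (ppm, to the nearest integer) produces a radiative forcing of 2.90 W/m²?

Set 5.35 ln(C/284) = 2.90, so ln(C/284) = 2.90/5.35 = 0.54206.
Then C/284 = e^0.54206 = 1.71955, giving C = 284 × 1.71955 = 488.35 ppm.

C ≈ 488 ppm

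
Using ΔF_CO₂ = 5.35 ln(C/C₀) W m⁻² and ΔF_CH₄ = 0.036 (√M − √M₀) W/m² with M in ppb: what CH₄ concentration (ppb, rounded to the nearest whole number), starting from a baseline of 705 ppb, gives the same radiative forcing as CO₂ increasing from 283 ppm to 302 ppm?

CO₂ forcing: 5.35 × ln(302/283) = 5.35 × 0.064980 = 0.34764 W/m².
Set 0.036(√M − √705) = 0.34764: √M = 0.34764/0.036 + √705 = 9.6567 + 26.5518 = 36.2085.
M = (36.2085)² = 1311.06 ppb.

M ≈ 1311 ppb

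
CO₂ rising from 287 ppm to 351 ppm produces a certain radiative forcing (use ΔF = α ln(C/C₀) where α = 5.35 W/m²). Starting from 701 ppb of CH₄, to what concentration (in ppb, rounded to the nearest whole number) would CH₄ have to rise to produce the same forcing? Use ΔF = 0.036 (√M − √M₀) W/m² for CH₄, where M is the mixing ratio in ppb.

M ≈ 3180 ppb

CO₂ forcing: 5.35 × ln(351/287) = 5.35 × 0.201304 = 1.07698 W/m².
Set 0.036(√M − √701) = 1.07698: √M = 1.07698/0.036 + √701 = 29.9161 + 26.4764 = 56.3925.
M = (56.3925)² = 3180.11 ppb.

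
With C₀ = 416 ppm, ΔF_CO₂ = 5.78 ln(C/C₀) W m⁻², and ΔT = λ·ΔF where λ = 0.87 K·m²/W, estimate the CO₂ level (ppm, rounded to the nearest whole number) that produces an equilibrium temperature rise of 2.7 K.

C ≈ 712 ppm

Required forcing: ΔF = ΔT/λ = 2.7/0.87 = 3.1034 W/m².
Then ln(C/416) = ΔF/5.78 = 3.1034/5.78 = 0.53692.
So C = 416 × e^0.53692 = 416 × 1.71073 = 711.66 ppm.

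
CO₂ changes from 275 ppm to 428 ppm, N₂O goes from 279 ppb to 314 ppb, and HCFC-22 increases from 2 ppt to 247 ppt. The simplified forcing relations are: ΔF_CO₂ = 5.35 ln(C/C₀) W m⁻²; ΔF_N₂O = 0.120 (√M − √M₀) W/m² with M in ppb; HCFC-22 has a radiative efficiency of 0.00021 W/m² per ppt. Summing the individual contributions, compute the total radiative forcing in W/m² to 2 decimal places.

CO₂: 5.35 × ln(428/275) = 5.35 × ln(1.55636) = 5.35 × 0.44235 = 2.3666 W/m².
N₂O: 0.120 × (√314 − √279) = 0.120 × (17.7200 − 16.7033) = 0.120 × 1.0167 = 0.1220 W/m².
HCFC-22: ΔF = 0.00021 × (247 − 2) = 0.00021 × 245 = 0.0515 W/m².
Total ΔF = 2.3666 + 0.1220 + 0.0515 = 2.5401 W/m².

ΔF = 2.54 W/m²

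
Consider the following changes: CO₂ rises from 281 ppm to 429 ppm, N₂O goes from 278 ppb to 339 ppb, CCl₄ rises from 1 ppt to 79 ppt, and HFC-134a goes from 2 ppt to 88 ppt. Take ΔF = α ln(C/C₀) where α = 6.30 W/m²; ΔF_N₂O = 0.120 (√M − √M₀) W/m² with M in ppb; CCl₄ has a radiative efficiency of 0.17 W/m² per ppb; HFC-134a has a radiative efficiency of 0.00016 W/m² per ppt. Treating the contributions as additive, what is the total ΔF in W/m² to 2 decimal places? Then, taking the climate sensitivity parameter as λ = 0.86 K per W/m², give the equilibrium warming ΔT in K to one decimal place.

CO₂: 6.30 × ln(429/281) = 6.30 × ln(1.52669) = 6.30 × 0.42310 = 2.6655 W/m².
N₂O: 0.120 × (√339 − √278) = 0.120 × (18.4120 − 16.6733) = 0.120 × 1.7387 = 0.2086 W/m².
CCl₄: Δ = 79 − 1 = 78 ppt = 0.078 ppb; ΔF = 0.17 × 0.078 = 0.0133 W/m².
HFC-134a: ΔF = 0.00016 × (88 − 2) = 0.00016 × 86 = 0.0138 W/m².
Total ΔF = 2.6655 + 0.2086 + 0.0133 + 0.0138 = 2.9012 W/m².
ΔT = λ ΔF = 0.86 × 2.90 = 2.4940 K.

ΔF = 2.90 W/m²; ΔT = 2.5 K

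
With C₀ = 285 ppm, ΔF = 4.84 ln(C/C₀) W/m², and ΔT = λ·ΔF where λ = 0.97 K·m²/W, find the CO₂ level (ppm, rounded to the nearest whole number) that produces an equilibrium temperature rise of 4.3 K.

C ≈ 712 ppm

Required forcing: ΔF = ΔT/λ = 4.3/0.97 = 4.4330 W/m².
Then ln(C/285) = ΔF/4.84 = 4.4330/4.84 = 0.91591.
So C = 285 × e^0.91591 = 285 × 2.49905 = 712.23 ppm.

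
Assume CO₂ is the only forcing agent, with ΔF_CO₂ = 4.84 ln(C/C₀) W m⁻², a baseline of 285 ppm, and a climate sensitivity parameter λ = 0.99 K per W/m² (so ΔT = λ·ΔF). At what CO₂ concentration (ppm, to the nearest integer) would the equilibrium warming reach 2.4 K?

Required forcing: ΔF = ΔT/λ = 2.4/0.99 = 2.4242 W/m².
Then ln(C/285) = ΔF/4.84 = 2.4242/4.84 = 0.50087.
So C = 285 × e^0.50087 = 285 × 1.65016 = 470.30 ppm.

C ≈ 470 ppm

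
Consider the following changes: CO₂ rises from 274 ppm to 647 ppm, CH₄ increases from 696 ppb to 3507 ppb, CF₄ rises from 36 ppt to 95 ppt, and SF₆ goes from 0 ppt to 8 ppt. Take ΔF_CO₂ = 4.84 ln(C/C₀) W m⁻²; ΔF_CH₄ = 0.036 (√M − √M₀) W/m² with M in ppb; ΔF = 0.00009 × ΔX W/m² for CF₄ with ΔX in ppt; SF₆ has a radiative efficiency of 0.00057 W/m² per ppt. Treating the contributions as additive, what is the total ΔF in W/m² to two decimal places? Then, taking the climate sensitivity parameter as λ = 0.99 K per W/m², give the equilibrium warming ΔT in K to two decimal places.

ΔF = 5.35 W/m²; ΔT = 5.30 K

CO₂: 4.84 × ln(647/274) = 4.84 × ln(2.36131) = 4.84 × 0.85922 = 4.1586 W/m².
CH₄: 0.036 × (√3507 − √696) = 0.036 × (59.2199 − 26.3818) = 0.036 × 32.8381 = 1.1822 W/m².
CF₄: ΔF = 0.00009 × (95 − 36) = 0.00009 × 59 = 0.0053 W/m².
SF₆: ΔF = 0.00057 × (8 − 0) = 0.00057 × 8 = 0.0046 W/m².
Total ΔF = 4.1586 + 1.1822 + 0.0053 + 0.0046 = 5.3507 W/m².
ΔT = λ ΔF = 0.99 × 5.35 = 5.2965 K.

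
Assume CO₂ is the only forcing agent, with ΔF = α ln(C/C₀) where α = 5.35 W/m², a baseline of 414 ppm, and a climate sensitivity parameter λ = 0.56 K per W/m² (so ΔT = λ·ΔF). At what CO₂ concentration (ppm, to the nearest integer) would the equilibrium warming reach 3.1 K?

Required forcing: ΔF = ΔT/λ = 3.1/0.56 = 5.5357 W/m².
Then ln(C/414) = ΔF/5.35 = 5.5357/5.35 = 1.03471.
So C = 414 × e^1.03471 = 414 × 2.81429 = 1165.12 ppm.

C ≈ 1165 ppm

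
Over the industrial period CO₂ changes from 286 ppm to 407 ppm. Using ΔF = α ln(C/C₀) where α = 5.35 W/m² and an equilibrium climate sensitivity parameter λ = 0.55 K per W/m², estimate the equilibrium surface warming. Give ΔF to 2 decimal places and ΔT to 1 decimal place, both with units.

CO₂: 5.35 × ln(407/286) = 5.35 × ln(1.42308) = 5.35 × 0.35282 = 1.8876 W/m².
ΔT = λ ΔF = 0.55 × 1.89 = 1.0395 K.

ΔF = 1.89 W/m²; ΔT = 1.0 K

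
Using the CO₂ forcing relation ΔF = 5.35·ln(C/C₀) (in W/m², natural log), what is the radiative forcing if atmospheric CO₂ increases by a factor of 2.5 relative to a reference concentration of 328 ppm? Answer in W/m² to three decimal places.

ΔF = 4.902 W/m²

ΔF = 5.35 × ln(2.5) = 5.35 × 0.91629 = 4.9022 W/m².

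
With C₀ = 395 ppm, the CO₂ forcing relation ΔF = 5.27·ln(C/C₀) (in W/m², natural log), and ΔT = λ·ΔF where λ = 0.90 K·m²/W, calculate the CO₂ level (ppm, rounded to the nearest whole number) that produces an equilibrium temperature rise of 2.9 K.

C ≈ 728 ppm

Required forcing: ΔF = ΔT/λ = 2.9/0.90 = 3.2222 W/m².
Then ln(C/395) = ΔF/5.27 = 3.2222/5.27 = 0.61142.
So C = 395 × e^0.61142 = 395 × 1.84305 = 728.00 ppm.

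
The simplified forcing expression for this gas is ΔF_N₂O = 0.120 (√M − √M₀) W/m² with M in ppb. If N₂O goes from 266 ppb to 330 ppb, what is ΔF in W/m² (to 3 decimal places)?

ΔF = 0.223 W/m²

N₂O: 0.120 × (√330 − √266) = 0.120 × (18.1659 − 16.3095) = 0.120 × 1.8564 = 0.2228 W/m².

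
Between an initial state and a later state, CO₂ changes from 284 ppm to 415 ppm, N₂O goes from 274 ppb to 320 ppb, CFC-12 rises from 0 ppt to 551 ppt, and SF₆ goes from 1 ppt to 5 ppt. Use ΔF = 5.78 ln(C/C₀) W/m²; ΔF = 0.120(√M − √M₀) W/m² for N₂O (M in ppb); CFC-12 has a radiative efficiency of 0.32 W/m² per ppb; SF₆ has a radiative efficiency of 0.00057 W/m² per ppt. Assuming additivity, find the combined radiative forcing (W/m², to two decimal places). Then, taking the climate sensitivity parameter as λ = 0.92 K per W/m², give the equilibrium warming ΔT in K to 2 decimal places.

ΔF = 2.53 W/m²; ΔT = 2.33 K

CO₂: 5.78 × ln(415/284) = 5.78 × ln(1.46127) = 5.78 × 0.37931 = 2.1924 W/m².
N₂O: 0.120 × (√320 − √274) = 0.120 × (17.8885 − 16.5529) = 0.120 × 1.3356 = 0.1603 W/m².
CFC-12: Δ = 551 − 0 = 551 ppt = 0.551 ppb; ΔF = 0.32 × 0.551 = 0.1763 W/m².
SF₆: ΔF = 0.00057 × (5 − 1) = 0.00057 × 4 = 0.0023 W/m².
Total ΔF = 2.1924 + 0.1603 + 0.1763 + 0.0023 = 2.5313 W/m².
ΔT = λ ΔF = 0.92 × 2.53 = 2.3276 K.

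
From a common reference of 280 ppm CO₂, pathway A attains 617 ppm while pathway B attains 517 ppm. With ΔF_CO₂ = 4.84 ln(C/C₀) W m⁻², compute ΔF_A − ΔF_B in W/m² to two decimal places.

ΔF_A = 4.84 ln(617/280) = 4.84 × 0.79008 = 3.8240 W/m².
ΔF_B = 4.84 ln(517/280) = 4.84 × 0.61325 = 2.9681 W/m².
Difference: 3.8240 − 2.9681 = 0.8559 W/m².
(Equivalently, ΔF_A − ΔF_B = 4.84 ln(617/517) = 4.84 × 0.17683 = 0.8559 W/m².)

ΔF_A − ΔF_B = 0.86 W/m²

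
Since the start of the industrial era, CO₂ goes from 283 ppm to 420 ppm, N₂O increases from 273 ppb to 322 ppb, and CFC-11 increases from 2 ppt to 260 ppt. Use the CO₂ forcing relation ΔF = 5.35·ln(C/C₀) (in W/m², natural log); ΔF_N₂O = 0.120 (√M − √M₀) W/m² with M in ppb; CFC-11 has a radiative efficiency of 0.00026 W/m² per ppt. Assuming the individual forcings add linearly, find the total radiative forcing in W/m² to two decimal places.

ΔF = 2.35 W/m²

CO₂: 5.35 × ln(420/283) = 5.35 × ln(1.48410) = 5.35 × 0.39481 = 2.1122 W/m².
N₂O: 0.120 × (√322 − √273) = 0.120 × (17.9444 − 16.5227) = 0.120 × 1.4217 = 0.1706 W/m².
CFC-11: ΔF = 0.00026 × (260 − 2) = 0.00026 × 258 = 0.0671 W/m².
Total ΔF = 2.1122 + 0.1706 + 0.0671 = 2.3499 W/m².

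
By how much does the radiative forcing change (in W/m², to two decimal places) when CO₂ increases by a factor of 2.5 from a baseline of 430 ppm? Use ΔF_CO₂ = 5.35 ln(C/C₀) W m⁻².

ΔF = 5.35 × ln(2.5) = 5.35 × 0.91629 = 4.9022 W/m².

ΔF = 4.90 W/m²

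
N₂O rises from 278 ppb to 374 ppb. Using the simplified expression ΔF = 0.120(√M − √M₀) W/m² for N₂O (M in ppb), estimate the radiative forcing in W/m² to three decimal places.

ΔF = 0.320 W/m²

N₂O: 0.120 × (√374 − √278) = 0.120 × (19.3391 − 16.6733) = 0.120 × 2.6658 = 0.3199 W/m².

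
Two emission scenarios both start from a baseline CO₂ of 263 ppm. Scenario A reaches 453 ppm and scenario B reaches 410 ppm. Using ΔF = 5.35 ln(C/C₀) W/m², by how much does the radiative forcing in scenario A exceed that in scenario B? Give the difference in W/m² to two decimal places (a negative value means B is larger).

ΔF_A = 5.35 ln(453/263) = 5.35 × 0.54374 = 2.9090 W/m².
ΔF_B = 5.35 ln(410/263) = 5.35 × 0.44400 = 2.3754 W/m².
Difference: 2.9090 − 2.3754 = 0.5336 W/m².
(Equivalently, ΔF_A − ΔF_B = 5.35 ln(453/410) = 5.35 × 0.09973 = 0.5336 W/m².)

ΔF_A − ΔF_B = 0.53 W/m²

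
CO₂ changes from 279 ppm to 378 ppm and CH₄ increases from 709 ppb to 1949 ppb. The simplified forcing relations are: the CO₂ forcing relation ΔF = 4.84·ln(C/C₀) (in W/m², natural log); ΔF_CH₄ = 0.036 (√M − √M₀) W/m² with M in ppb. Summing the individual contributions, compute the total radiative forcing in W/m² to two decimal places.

ΔF = 2.10 W/m²

CO₂: 4.84 × ln(378/279) = 4.84 × ln(1.35484) = 4.84 × 0.30368 = 1.4698 W/m².
CH₄: 0.036 × (√1949 − √709) = 0.036 × (44.1475 − 26.6271) = 0.036 × 17.5204 = 0.6307 W/m².
Total ΔF = 1.4698 + 0.6307 = 2.1005 W/m².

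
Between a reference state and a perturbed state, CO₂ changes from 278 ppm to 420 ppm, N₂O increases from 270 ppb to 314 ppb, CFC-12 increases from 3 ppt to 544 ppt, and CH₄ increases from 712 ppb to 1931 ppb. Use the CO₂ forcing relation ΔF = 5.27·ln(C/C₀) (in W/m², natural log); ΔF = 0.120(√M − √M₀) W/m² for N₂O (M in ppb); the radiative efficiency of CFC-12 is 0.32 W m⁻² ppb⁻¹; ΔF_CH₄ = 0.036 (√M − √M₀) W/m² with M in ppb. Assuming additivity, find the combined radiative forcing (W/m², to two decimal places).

CO₂: 5.27 × ln(420/278) = 5.27 × ln(1.51079) = 5.27 × 0.41263 = 2.1746 W/m².
N₂O: 0.120 × (√314 − √270) = 0.120 × (17.7200 − 16.4317) = 0.120 × 1.2883 = 0.1546 W/m².
CFC-12: Δ = 544 − 3 = 541 ppt = 0.541 ppb; ΔF = 0.32 × 0.541 = 0.1731 W/m².
CH₄: 0.036 × (√1931 − √712) = 0.036 × (43.9431 − 26.6833) = 0.036 × 17.2598 = 0.6214 W/m².
Total ΔF = 2.1746 + 0.1546 + 0.1731 + 0.6214 = 3.1237 W/m².

ΔF = 3.12 W/m²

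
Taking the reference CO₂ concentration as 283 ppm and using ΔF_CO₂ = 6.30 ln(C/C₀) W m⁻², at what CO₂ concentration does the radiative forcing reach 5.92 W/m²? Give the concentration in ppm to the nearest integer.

Set 6.30 ln(C/283) = 5.92, so ln(C/283) = 5.92/6.30 = 0.93968.
Then C/283 = e^0.93968 = 2.55916, giving C = 283 × 2.55916 = 724.24 ppm.

C ≈ 724 ppm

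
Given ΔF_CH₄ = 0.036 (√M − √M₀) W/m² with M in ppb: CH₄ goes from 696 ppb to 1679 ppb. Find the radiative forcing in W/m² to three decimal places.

ΔF = 0.525 W/m²

CH₄: 0.036 × (√1679 − √696) = 0.036 × (40.9756 − 26.3818) = 0.036 × 14.5938 = 0.5254 W/m².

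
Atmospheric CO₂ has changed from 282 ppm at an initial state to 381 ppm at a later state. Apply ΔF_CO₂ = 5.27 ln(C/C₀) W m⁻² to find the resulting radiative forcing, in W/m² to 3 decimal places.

ΔF = 1.586 W/m²

CO₂ absorption bands are partially saturated, so forcing scales with the logarithm of the concentration ratio.
CO₂: 5.27 × ln(381/282) = 5.27 × ln(1.35106) = 5.27 × 0.30089 = 1.5857 W/m².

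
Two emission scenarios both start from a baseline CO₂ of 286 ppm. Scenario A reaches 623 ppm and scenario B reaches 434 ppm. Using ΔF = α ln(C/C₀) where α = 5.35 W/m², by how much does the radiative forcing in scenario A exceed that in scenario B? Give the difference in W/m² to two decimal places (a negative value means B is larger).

ΔF_A = 5.35 ln(623/286) = 5.35 × 0.77855 = 4.1652 W/m².
ΔF_B = 5.35 ln(434/286) = 5.35 × 0.41705 = 2.2312 W/m².
Difference: 4.1652 − 2.2312 = 1.9340 W/m².

ΔF_A − ΔF_B = 1.93 W/m²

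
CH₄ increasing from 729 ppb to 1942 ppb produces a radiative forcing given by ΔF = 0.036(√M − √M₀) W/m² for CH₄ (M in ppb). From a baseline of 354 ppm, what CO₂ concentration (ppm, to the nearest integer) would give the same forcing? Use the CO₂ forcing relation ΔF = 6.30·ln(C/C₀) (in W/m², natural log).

CH₄ forcing: 0.036 × (√1942 − √729) = 0.036 × (44.0681 − 27.0000) = 0.036 × 17.0681 = 0.61445 W/m².
Set 6.30 ln(C/354) = 0.61445: ln(C/354) = 0.61445/6.30 = 0.09753, so C = 354 × e^0.09753 = 354 × 1.10244 = 390.26 ppm.

C ≈ 390 ppm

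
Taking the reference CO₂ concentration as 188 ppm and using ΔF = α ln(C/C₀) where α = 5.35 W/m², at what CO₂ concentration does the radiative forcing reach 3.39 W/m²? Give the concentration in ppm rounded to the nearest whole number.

Set 5.35 ln(C/188) = 3.39, so ln(C/188) = 3.39/5.35 = 0.63364.
Then C/188 = e^0.63364 = 1.88446, giving C = 188 × 1.88446 = 354.28 ppm.

C ≈ 354 ppm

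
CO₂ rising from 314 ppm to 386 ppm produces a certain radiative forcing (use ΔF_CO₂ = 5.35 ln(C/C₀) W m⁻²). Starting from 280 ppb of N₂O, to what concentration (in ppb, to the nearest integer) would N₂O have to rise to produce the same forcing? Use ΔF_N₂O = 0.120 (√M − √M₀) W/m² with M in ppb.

CO₂ forcing: 5.35 × ln(386/314) = 5.35 × 0.206444 = 1.10448 W/m².
Set 0.120(√M − √280) = 1.10448: √M = 1.10448/0.120 + √280 = 9.2040 + 16.7332 = 25.9372.
M = (25.9372)² = 672.74 ppb.

M ≈ 673 ppb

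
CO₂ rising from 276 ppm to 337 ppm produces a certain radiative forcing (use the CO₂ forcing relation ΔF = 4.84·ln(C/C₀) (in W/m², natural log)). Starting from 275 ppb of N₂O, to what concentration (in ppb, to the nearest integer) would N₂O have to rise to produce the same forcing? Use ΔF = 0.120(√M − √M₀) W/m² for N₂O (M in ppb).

CO₂ forcing: 4.84 × ln(337/276) = 4.84 × 0.199682 = 0.96646 W/m².
Set 0.120(√M − √275) = 0.96646: √M = 0.96646/0.120 + √275 = 8.0538 + 16.5831 = 24.6369.
M = (24.6369)² = 606.98 ppb.

M ≈ 607 ppb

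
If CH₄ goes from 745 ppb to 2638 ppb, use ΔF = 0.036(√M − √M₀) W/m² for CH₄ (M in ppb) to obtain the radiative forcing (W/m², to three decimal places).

CH₄: 0.036 × (√2638 − √745) = 0.036 × (51.3615 − 27.2947) = 0.036 × 24.0668 = 0.8664 W/m².

ΔF = 0.866 W/m²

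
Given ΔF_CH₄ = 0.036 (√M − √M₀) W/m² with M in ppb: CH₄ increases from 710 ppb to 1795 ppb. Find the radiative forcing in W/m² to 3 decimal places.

ΔF = 0.566 W/m²

CH₄: 0.036 × (√1795 − √710) = 0.036 × (42.3674 − 26.6458) = 0.036 × 15.7216 = 0.5660 W/m².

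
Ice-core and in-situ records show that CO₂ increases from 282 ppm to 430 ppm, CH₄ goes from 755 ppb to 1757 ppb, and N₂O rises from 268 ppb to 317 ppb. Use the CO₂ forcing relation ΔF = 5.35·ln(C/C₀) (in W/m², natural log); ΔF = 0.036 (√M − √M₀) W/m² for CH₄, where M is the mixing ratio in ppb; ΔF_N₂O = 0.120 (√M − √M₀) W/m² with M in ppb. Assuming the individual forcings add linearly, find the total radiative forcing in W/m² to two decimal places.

ΔF = 2.95 W/m²

CO₂: 5.35 × ln(430/282) = 5.35 × ln(1.52482) = 5.35 × 0.42188 = 2.2571 W/m².
CH₄: 0.036 × (√1757 − √755) = 0.036 × (41.9166 − 27.4773) = 0.036 × 14.4393 = 0.5198 W/m².
N₂O: 0.120 × (√317 − √268) = 0.120 × (17.8045 − 16.3707) = 0.120 × 1.4338 = 0.1721 W/m².
Total ΔF = 2.2571 + 0.5198 + 0.1721 = 2.9490 W/m².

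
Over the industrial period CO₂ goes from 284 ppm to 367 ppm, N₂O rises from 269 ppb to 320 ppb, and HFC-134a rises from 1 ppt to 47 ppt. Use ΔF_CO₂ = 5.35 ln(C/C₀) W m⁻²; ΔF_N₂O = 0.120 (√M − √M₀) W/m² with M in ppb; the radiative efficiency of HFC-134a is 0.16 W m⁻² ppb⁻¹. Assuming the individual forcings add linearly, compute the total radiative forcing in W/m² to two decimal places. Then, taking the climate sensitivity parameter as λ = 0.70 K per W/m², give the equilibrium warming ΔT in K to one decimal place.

ΔF = 1.56 W/m²; ΔT = 1.1 K

CO₂: 5.35 × ln(367/284) = 5.35 × ln(1.29225) = 5.35 × 0.25638 = 1.3716 W/m².
N₂O: 0.120 × (√320 − √269) = 0.120 × (17.8885 − 16.4012) = 0.120 × 1.4873 = 0.1785 W/m².
HFC-134a: Δ = 47 − 1 = 46 ppt = 0.046 ppb; ΔF = 0.16 × 0.046 = 0.0074 W/m².
Total ΔF = 1.3716 + 0.1785 + 0.0074 = 1.5575 W/m².
ΔT = λ ΔF = 0.70 × 1.56 = 1.0920 K.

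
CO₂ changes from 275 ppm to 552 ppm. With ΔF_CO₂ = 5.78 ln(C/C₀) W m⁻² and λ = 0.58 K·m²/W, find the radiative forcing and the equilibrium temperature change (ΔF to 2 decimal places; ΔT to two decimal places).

CO₂: 5.78 × ln(552/275) = 5.78 × ln(2.00727) = 5.78 × 0.69678 = 4.0274 W/m².
ΔT = λ ΔF = 0.58 × 4.03 = 2.3374 K.

ΔF = 4.03 W/m²; ΔT = 2.34 K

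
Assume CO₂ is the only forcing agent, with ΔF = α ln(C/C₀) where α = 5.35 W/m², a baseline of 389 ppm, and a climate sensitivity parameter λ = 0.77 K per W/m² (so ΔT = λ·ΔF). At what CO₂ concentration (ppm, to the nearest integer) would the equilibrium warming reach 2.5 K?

C ≈ 714 ppm

Required forcing: ΔF = ΔT/λ = 2.5/0.77 = 3.2468 W/m².
Then ln(C/389) = ΔF/5.35 = 3.2468/5.35 = 0.60688.
So C = 389 × e^0.60688 = 389 × 1.83470 = 713.70 ppm.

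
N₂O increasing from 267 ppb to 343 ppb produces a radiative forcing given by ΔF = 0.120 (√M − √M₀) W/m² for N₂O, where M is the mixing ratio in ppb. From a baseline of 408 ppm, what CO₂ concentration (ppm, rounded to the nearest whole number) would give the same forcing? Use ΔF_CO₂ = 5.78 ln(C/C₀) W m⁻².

N₂O forcing: 0.120 × (√343 − √267) = 0.120 × (18.5203 − 16.3401) = 0.120 × 2.1802 = 0.26162 W/m².
Set 5.78 ln(C/408) = 0.26162: ln(C/408) = 0.26162/5.78 = 0.04526, so C = 408 × e^0.04526 = 408 × 1.04630 = 426.89 ppm.

C ≈ 427 ppm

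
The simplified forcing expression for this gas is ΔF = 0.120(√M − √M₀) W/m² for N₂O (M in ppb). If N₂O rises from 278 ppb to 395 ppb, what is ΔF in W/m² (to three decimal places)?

ΔF = 0.384 W/m²

N₂O: 0.120 × (√395 − √278) = 0.120 × (19.8746 − 16.6733) = 0.120 × 3.2013 = 0.3842 W/m².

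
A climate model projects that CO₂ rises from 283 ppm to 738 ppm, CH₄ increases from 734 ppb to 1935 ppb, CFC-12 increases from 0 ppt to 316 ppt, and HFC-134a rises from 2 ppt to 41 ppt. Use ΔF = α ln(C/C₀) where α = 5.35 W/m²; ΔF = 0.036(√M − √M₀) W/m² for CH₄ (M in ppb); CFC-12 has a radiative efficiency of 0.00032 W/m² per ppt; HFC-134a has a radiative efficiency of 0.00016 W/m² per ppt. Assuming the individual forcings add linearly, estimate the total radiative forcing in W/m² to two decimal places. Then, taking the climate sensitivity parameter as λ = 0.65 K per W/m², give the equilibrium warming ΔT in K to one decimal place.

ΔF = 5.84 W/m²; ΔT = 3.8 K

CO₂: 5.35 × ln(738/283) = 5.35 × ln(2.60777) = 5.35 × 0.95850 = 5.1280 W/m².
CH₄: 0.036 × (√1935 − √734) = 0.036 × (43.9886 − 27.0924) = 0.036 × 16.8962 = 0.6083 W/m².
CFC-12: ΔF = 0.00032 × (316 − 0) = 0.00032 × 316 = 0.1011 W/m².
HFC-134a: ΔF = 0.00016 × (41 − 2) = 0.00016 × 39 = 0.0062 W/m².
Total ΔF = 5.1280 + 0.6083 + 0.1011 + 0.0062 = 5.8436 W/m².
ΔT = λ ΔF = 0.65 × 5.84 = 3.7960 K.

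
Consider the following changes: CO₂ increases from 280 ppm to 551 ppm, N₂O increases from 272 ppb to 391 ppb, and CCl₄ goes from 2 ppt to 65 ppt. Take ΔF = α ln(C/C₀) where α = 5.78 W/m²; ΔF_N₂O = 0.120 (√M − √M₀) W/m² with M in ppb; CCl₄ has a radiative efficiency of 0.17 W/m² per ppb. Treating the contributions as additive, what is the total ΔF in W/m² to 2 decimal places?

ΔF = 4.32 W/m²

CO₂: 5.78 × ln(551/280) = 5.78 × ln(1.96786) = 5.78 × 0.67695 = 3.9128 W/m².
N₂O: 0.120 × (√391 − √272) = 0.120 × (19.7737 − 16.4924) = 0.120 × 3.2813 = 0.3938 W/m².
CCl₄: Δ = 65 − 2 = 63 ppt = 0.063 ppb; ΔF = 0.17 × 0.063 = 0.0107 W/m².
Total ΔF = 3.9128 + 0.3938 + 0.0107 = 4.3173 W/m².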